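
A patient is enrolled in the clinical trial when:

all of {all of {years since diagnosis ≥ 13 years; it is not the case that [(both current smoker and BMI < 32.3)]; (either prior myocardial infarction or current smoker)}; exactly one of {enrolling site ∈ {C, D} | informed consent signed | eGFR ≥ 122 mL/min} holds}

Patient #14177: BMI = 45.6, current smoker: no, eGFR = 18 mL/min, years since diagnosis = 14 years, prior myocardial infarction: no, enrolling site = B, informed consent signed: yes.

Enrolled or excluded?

Atomic conditions:
  years since diagnosis ≥ 13 years: 14 ≥ 13 is true
  current smoker: no → false
  BMI < 32.3: 45.6 < 32.3 is false
  prior myocardial infarction: no → false
  enrolling site ∈ {C, D}: B is not in the set → false
  informed consent signed: yes → true
  eGFR ≥ 122 mL/min: 18 ≥ 122 is false
Combine:
[1.2.1] false AND false = false
[1.2] NOT false = true
[1.3] false OR false = false
[1] true AND true AND false = false
[2] exactly-one(false, true, false) = true
[root] false AND true = false
Overall: false → excluded

Excluded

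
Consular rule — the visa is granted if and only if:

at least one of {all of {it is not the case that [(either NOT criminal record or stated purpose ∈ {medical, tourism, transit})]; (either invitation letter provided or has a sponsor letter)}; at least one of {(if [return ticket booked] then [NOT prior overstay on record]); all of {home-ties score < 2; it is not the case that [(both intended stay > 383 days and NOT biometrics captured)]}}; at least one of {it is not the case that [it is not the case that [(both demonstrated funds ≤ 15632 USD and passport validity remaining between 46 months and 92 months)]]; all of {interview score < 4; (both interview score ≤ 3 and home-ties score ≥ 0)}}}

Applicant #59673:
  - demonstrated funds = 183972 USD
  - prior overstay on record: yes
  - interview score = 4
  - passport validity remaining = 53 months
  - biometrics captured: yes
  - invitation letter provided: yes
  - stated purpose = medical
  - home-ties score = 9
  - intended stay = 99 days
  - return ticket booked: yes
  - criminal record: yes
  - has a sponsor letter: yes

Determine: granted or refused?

Atomic conditions:
  NOT criminal record: yes → false
  stated purpose ∈ {medical, tourism, transit}: medical is in the set → true
  invitation letter provided: yes → true
  has a sponsor letter: yes → true
  return ticket booked: yes → true
  NOT prior overstay on record: yes → false
  home-ties score < 2: 9 < 2 is false
  intended stay > 383 days: 99 > 383 is false
  NOT biometrics captured: yes → false
  demonstrated funds ≤ 15632 USD: 183972 ≤ 15632 is false
  passport validity remaining between 46 months and 92 months: 53 in [46, 92] is true
  interview score < 4: 4 < 4 is false
  interview score ≤ 3: 4 ≤ 3 is false
  home-ties score ≥ 0: 9 ≥ 0 is true
Combine:
[1.1.1] false OR true = true
[1.1] NOT true = false
[1.2] true OR true = true
[1] false AND true = false
[2.1] true → false = false
[2.2.2.1] false AND false = false
[2.2.2] NOT false = true
[2.2] false AND true = false
[2] false OR false = false
[3.1.1.1] false AND true = false
[3.1.1] NOT false = true
[3.1] NOT true = false
[3.2.2] false AND true = false
[3.2] false AND false = false
[3] false OR false = false
[root] false OR false OR false = false
Overall: false → refused

Refused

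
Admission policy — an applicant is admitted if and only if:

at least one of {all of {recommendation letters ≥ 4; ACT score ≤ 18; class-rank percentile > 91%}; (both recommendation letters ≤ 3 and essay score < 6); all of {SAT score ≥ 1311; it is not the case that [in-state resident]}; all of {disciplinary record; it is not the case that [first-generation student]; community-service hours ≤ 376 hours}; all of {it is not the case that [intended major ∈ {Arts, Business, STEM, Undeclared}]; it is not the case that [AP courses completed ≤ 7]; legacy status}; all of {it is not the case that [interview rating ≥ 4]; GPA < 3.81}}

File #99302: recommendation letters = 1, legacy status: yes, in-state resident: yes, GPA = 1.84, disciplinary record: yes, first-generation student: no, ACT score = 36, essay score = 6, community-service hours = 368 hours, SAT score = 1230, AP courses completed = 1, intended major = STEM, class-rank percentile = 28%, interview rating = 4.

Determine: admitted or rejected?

Admitted

Atomic conditions:
  recommendation letters ≥ 4: 1 ≥ 4 is false
  ACT score ≤ 18: 36 ≤ 18 is false
  class-rank percentile > 91%: 28 > 91 is false
  recommendation letters ≤ 3: 1 ≤ 3 is true
  essay score < 6: 6 < 6 is false
  SAT score ≥ 1311: 1230 ≥ 1311 is false
  in-state resident: yes → true
  disciplinary record: yes → true
  first-generation student: no → false
  community-service hours ≤ 376 hours: 368 ≤ 376 is true
  intended major ∈ {Arts, Business, STEM, Undeclared}: STEM is in the set → true
  AP courses completed ≤ 7: 1 ≤ 7 is true
  legacy status: yes → true
  interview rating ≥ 4: 4 ≥ 4 is true
  GPA < 3.81: 1.84 < 3.81 is true
Combine:
[1] false AND false AND false = false
[2] true AND false = false
[3.2] NOT true = false
[3] false AND false = false
[4.2] NOT false = true
[4] true AND true AND true = true
[5.1] NOT true = false
[5.2] NOT true = false
[5] false AND false AND true = false
[6.1] NOT true = false
[6] false AND true = false
[root] false OR false OR false OR true OR false OR false = true
Overall: true → admitted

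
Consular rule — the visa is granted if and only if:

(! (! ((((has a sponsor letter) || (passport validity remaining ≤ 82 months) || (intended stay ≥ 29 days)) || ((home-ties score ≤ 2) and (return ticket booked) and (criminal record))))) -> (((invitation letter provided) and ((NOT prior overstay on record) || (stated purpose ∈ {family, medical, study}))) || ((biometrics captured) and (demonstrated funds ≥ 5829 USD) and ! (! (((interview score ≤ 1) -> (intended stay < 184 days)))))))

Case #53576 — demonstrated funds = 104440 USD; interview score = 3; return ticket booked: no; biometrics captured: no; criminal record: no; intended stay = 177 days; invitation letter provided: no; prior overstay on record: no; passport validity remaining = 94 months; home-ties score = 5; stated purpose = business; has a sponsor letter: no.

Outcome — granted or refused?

Atomic conditions:
  has a sponsor letter: no → false
  passport validity remaining ≤ 82 months: 94 ≤ 82 is false
  intended stay ≥ 29 days: 177 ≥ 29 is true
  home-ties score ≤ 2: 5 ≤ 2 is false
  return ticket booked: no → false
  criminal record: no → false
  invitation letter provided: no → false
  NOT prior overstay on record: no → true
  stated purpose ∈ {family, medical, study}: business is not in the set → false
  biometrics captured: no → false
  demonstrated funds ≥ 5829 USD: 104440 ≥ 5829 is true
  interview score ≤ 1: 3 ≤ 1 is false
  intended stay < 184 days: 177 < 184 is true
Combine:
[1.1.1.1] false OR false OR true = true
[1.1.1.2] false AND false AND false = false
[1.1.1] true OR false = true
[1.1] NOT true = false
[1] NOT false = true
[2.1.2] true OR false = true
[2.1] false AND true = false
[2.2.3.1.1] false → true (antecedent false ⇒ implication holds) = true
[2.2.3.1] NOT true = false
[2.2.3] NOT false = true
[2.2] false AND true AND true = false
[2] false OR false = false
[root] true → false = false
Overall: false → refused

Refused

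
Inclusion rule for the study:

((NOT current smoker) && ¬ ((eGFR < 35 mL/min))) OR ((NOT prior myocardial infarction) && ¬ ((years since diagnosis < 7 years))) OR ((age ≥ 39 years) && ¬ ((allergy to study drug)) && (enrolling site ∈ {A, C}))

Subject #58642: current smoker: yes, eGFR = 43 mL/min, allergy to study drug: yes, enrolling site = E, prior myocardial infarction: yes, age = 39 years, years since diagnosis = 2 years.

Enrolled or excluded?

Excluded

Atomic conditions:
  NOT current smoker: yes → false
  eGFR < 35 mL/min: 43 < 35 is false
  NOT prior myocardial infarction: yes → false
  years since diagnosis < 7 years: 2 < 7 is true
  age ≥ 39 years: 39 ≥ 39 is true
  allergy to study drug: yes → true
  enrolling site ∈ {A, C}: E is not in the set → false
Combine:
[1.2] NOT false = true
[1] false AND true = false
[2.2] NOT true = false
[2] false AND false = false
[3.2] NOT true = false
[3] true AND false AND false = false
[root] false OR false OR false = false
Overall: false → excluded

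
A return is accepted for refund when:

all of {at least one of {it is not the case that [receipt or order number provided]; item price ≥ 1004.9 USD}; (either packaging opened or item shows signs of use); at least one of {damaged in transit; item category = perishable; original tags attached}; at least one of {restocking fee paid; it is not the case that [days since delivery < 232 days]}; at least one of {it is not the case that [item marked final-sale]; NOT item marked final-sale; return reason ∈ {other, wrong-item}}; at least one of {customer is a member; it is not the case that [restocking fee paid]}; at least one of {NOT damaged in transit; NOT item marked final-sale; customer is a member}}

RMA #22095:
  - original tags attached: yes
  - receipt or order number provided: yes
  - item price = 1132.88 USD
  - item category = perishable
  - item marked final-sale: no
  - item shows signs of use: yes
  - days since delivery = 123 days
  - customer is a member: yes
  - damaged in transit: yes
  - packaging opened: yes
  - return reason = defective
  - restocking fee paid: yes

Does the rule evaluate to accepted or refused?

Accepted

Atomic conditions:
  receipt or order number provided: yes → true
  item price ≥ 1004.9 USD: 1132.88 ≥ 1004.9 is true
  packaging opened: yes → true
  item shows signs of use: yes → true
  damaged in transit: yes → true
  item category = perishable: perishable == perishable is true
  original tags attached: yes → true
  restocking fee paid: yes → true
  days since delivery < 232 days: 123 < 232 is true
  item marked final-sale: no → false
  NOT item marked final-sale: no → true
  return reason ∈ {other, wrong-item}: defective is not in the set → false
  customer is a member: yes → true
  NOT damaged in transit: yes → false
Combine:
[1.1] NOT true = false
[1] false OR true = true
[2] true OR true = true
[3] true OR true OR true = true
[4.2] NOT true = false
[4] true OR false = true
[5.1] NOT false = true
[5] true OR true OR false = true
[6.2] NOT true = false
[6] true OR false = true
[7] false OR true OR true = true
[root] true AND true AND true AND true AND true AND true AND true = true
Overall: true → accepted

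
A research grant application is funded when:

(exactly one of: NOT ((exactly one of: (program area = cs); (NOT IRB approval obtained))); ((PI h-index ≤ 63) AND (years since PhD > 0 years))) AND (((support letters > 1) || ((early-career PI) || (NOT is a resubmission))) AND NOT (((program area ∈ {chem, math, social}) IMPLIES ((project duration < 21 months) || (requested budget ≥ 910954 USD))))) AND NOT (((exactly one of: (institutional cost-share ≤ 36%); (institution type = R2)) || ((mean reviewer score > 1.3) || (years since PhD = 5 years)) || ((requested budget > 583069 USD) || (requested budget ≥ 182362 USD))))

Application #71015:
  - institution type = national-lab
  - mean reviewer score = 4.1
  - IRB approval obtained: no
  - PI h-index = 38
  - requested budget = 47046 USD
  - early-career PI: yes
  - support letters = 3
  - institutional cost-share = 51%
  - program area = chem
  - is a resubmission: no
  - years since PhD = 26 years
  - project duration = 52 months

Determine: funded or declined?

Atomic conditions:
  program area = cs: chem == cs is false
  NOT IRB approval obtained: no → true
  PI h-index ≤ 63: 38 ≤ 63 is true
  years since PhD > 0 years: 26 > 0 is true
  support letters > 1: 3 > 1 is true
  early-career PI: yes → true
  NOT is a resubmission: no → true
  program area ∈ {chem, math, social}: chem is in the set → true
  project duration < 21 months: 52 < 21 is false
  requested budget ≥ 910954 USD: 47046 ≥ 910954 is false
  institutional cost-share ≤ 36%: 51 ≤ 36 is false
  institution type = R2: national-lab == R2 is false
  mean reviewer score > 1.3: 4.1 > 1.3 is true
  years since PhD = 5 years: 26 == 5 is false
  requested budget > 583069 USD: 47046 > 583069 is false
  requested budget ≥ 182362 USD: 47046 ≥ 182362 is false
Combine:
[1.1.1] exactly-one(false, true) = true
[1.1] NOT true = false
[1.2] true AND true = true
[1] exactly-one(false, true) = true
[2.1.2] true OR true = true
[2.1] true OR true = true
[2.2.1.2] false OR false = false
[2.2.1] true → false = false
[2.2] NOT false = true
[2] true AND true = true
[3.1.1] exactly-one(false, false) = false
[3.1.2] true OR false = true
[3.1.3] false OR false = false
[3.1] false OR true OR false = true
[3] NOT true = false
[root] true AND true AND false = false
Overall: false → declined

Declined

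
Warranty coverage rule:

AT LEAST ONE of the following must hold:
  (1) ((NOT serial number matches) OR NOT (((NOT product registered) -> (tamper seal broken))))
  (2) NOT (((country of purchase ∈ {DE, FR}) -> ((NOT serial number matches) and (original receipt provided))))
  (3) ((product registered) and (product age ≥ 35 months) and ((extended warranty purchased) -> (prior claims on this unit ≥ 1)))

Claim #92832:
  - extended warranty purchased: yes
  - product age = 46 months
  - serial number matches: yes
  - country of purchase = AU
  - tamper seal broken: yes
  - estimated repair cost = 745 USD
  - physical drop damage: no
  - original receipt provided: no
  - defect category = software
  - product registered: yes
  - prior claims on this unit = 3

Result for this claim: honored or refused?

Honored

Atomic conditions:
  NOT serial number matches: yes → false
  NOT product registered: yes → false
  tamper seal broken: yes → true
  country of purchase ∈ {DE, FR}: AU is not in the set → false
  original receipt provided: no → false
  product registered: yes → true
  product age ≥ 35 months: 46 ≥ 35 is true
  extended warranty purchased: yes → true
  prior claims on this unit ≥ 1: 3 ≥ 1 is true
Combine:
[1.2.1] false → true (antecedent false ⇒ implication holds) = true
[1.2] NOT true = false
[1] false OR false = false
[2.1.2] false AND false = false
[2.1] false → false (antecedent false ⇒ implication holds) = true
[2] NOT true = false
[3.3] true → true = true
[3] true AND true AND true = true
[root] false OR false OR true = true
Overall: true → honored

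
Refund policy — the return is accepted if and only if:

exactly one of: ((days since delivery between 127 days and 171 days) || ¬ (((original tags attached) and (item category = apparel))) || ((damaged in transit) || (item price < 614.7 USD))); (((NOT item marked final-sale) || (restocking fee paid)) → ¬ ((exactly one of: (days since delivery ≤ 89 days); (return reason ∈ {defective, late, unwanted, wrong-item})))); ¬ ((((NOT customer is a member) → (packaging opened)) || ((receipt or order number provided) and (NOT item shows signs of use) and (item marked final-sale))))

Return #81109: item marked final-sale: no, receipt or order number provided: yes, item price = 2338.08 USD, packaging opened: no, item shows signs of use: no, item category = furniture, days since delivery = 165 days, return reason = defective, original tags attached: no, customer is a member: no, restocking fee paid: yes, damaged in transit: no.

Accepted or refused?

Atomic conditions:
  days since delivery between 127 days and 171 days: 165 in [127, 171] is true
  original tags attached: no → false
  item category = apparel: furniture == apparel is false
  damaged in transit: no → false
  item price < 614.7 USD: 2338.08 < 614.7 is false
  NOT item marked final-sale: no → true
  restocking fee paid: yes → true
  days since delivery ≤ 89 days: 165 ≤ 89 is false
  return reason ∈ {defective, late, unwanted, wrong-item}: defective is in the set → true
  NOT customer is a member: no → true
  packaging opened: no → false
  receipt or order number provided: yes → true
  NOT item shows signs of use: no → true
  item marked final-sale: no → false
Combine:
[1.2.1] false AND false = false
[1.2] NOT false = true
[1.3] false OR false = false
[1] true OR true OR false = true
[2.1] true OR true = true
[2.2.1] exactly-one(false, true) = true
[2.2] NOT true = false
[2] true → false = false
[3.1.1] true → false = false
[3.1.2] true AND true AND false = false
[3.1] false OR false = false
[3] NOT false = true
[root] exactly-one(true, false, true) = false
Overall: false → refused

Refused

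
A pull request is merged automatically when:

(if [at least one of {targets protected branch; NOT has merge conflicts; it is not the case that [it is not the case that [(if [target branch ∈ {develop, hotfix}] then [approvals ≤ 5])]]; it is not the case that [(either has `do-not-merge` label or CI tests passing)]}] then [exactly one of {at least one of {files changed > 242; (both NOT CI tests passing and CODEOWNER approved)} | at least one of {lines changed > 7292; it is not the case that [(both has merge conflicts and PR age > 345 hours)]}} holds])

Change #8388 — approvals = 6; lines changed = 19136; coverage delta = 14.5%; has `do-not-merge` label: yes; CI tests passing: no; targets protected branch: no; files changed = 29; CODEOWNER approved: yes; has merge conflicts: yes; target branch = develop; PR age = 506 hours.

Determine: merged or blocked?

Atomic conditions:
  targets protected branch: no → false
  NOT has merge conflicts: yes → false
  target branch ∈ {develop, hotfix}: develop is in the set → true
  approvals ≤ 5: 6 ≤ 5 is false
  has `do-not-merge` label: yes → true
  CI tests passing: no → false
  files changed > 242: 29 > 242 is false
  NOT CI tests passing: no → true
  CODEOWNER approved: yes → true
  lines changed > 7292: 19136 > 7292 is true
  has merge conflicts: yes → true
  PR age > 345 hours: 506 > 345 is true
Combine:
[1.3.1.1] true → false = false
[1.3.1] NOT false = true
[1.3] NOT true = false
[1.4.1] true OR false = true
[1.4] NOT true = false
[1] false OR false OR false OR false = false
[2.1.2] true AND true = true
[2.1] false OR true = true
[2.2.2.1] true AND true = true
[2.2.2] NOT true = false
[2.2] true OR false = true
[2] exactly-one(true, true) = false
[root] false → false (antecedent false ⇒ implication holds) = true
Overall: true → merged

Merged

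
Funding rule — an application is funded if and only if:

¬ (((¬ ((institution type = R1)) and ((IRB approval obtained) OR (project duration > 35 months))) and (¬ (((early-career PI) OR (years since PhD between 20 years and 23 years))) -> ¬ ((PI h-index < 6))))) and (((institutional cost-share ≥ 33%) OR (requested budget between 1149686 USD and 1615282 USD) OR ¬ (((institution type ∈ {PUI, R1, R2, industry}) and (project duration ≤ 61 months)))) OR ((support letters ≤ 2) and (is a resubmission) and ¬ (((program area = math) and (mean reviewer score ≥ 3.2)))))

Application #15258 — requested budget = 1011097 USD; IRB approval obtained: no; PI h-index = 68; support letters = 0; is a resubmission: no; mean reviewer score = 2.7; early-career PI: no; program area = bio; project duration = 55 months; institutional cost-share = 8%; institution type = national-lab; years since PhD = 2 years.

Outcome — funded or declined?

Declined

Atomic conditions:
  institution type = R1: national-lab == R1 is false
  IRB approval obtained: no → false
  project duration > 35 months: 55 > 35 is true
  early-career PI: no → false
  years since PhD between 20 years and 23 years: 2 in [20, 23] is false
  PI h-index < 6: 68 < 6 is false
  institutional cost-share ≥ 33%: 8 ≥ 33 is false
  requested budget between 1149686 USD and 1615282 USD: 1011097 in [1149686, 1615282] is false
  institution type ∈ {PUI, R1, R2, industry}: national-lab is not in the set → false
  project duration ≤ 61 months: 55 ≤ 61 is true
  support letters ≤ 2: 0 ≤ 2 is true
  is a resubmission: no → false
  program area = math: bio == math is false
  mean reviewer score ≥ 3.2: 2.7 ≥ 3.2 is false
Combine:
[1.1.1.1] NOT false = true
[1.1.1.2] false OR true = true
[1.1.1] true AND true = true
[1.1.2.1.1] false OR false = false
[1.1.2.1] NOT false = true
[1.1.2.2] NOT false = true
[1.1.2] true → true = true
[1.1] true AND true = true
[1] NOT true = false
[2.1.3.1] false AND true = false
[2.1.3] NOT false = true
[2.1] false OR false OR true = true
[2.2.3.1] false AND false = false
[2.2.3] NOT false = true
[2.2] true AND false AND true = false
[2] true OR false = true
[root] false AND true = false
Overall: false → declined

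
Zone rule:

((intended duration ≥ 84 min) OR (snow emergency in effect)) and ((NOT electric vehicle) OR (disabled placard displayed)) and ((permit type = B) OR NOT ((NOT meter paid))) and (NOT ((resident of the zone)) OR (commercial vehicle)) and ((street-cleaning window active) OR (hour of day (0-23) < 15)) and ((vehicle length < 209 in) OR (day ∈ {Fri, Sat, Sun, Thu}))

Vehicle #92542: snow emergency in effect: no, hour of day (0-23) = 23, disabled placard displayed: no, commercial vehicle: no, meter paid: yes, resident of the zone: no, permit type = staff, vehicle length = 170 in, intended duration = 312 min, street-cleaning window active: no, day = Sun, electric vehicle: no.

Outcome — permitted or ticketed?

Ticketed

Atomic conditions:
  intended duration ≥ 84 min: 312 ≥ 84 is true
  snow emergency in effect: no → false
  NOT electric vehicle: no → true
  disabled placard displayed: no → false
  permit type = B: staff == B is false
  NOT meter paid: yes → false
  resident of the zone: no → false
  commercial vehicle: no → false
  street-cleaning window active: no → false
  hour of day (0-23) < 15: 23 < 15 is false
  vehicle length < 209 in: 170 < 209 is true
  day ∈ {Fri, Sat, Sun, Thu}: Sun is in the set → true
Combine:
[1] true OR false = true
[2] true OR false = true
[3.2] NOT false = true
[3] false OR true = true
[4.1] NOT false = true
[4] true OR false = true
[5] false OR false = false
[6] true OR true = true
[root] true AND true AND true AND true AND false AND true = false
Overall: false → ticketed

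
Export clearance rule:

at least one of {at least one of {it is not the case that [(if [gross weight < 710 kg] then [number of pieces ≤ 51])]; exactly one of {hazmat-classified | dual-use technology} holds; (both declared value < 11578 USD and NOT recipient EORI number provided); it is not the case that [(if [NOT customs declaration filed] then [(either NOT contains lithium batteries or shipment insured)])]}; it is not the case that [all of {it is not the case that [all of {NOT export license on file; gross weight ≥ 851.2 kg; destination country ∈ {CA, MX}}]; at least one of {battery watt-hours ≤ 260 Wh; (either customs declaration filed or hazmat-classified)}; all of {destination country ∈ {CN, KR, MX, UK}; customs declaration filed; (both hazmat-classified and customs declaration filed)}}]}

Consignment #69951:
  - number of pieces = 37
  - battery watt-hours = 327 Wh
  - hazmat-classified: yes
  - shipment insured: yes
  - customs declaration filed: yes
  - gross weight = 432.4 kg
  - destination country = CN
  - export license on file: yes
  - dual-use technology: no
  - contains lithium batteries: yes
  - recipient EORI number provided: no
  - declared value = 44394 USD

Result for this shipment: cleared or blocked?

Atomic conditions:
  gross weight < 710 kg: 432.4 < 710 is true
  number of pieces ≤ 51: 37 ≤ 51 is true
  hazmat-classified: yes → true
  dual-use technology: no → false
  declared value < 11578 USD: 44394 < 11578 is false
  NOT recipient EORI number provided: no → true
  NOT customs declaration filed: yes → false
  NOT contains lithium batteries: yes → false
  shipment insured: yes → true
  NOT export license on file: yes → false
  gross weight ≥ 851.2 kg: 432.4 ≥ 851.2 is false
  destination country ∈ {CA, MX}: CN is not in the set → false
  battery watt-hours ≤ 260 Wh: 327 ≤ 260 is false
  customs declaration filed: yes → true
  destination country ∈ {CN, KR, MX, UK}: CN is in the set → true
Combine:
[1.1.1] true → true = true
[1.1] NOT true = false
[1.2] exactly-one(true, false) = true
[1.3] false AND true = false
[1.4.1.2] false OR true = true
[1.4.1] false → true (antecedent false ⇒ implication holds) = true
[1.4] NOT true = false
[1] false OR true OR false OR false = true
[2.1.1.1] false AND false AND false = false
[2.1.1] NOT false = true
[2.1.2.2] true OR true = true
[2.1.2] false OR true = true
[2.1.3.3] true AND true = true
[2.1.3] true AND true AND true = true
[2.1] true AND true AND true = true
[2] NOT true = false
[root] true OR false = true
Overall: true → cleared

Cleared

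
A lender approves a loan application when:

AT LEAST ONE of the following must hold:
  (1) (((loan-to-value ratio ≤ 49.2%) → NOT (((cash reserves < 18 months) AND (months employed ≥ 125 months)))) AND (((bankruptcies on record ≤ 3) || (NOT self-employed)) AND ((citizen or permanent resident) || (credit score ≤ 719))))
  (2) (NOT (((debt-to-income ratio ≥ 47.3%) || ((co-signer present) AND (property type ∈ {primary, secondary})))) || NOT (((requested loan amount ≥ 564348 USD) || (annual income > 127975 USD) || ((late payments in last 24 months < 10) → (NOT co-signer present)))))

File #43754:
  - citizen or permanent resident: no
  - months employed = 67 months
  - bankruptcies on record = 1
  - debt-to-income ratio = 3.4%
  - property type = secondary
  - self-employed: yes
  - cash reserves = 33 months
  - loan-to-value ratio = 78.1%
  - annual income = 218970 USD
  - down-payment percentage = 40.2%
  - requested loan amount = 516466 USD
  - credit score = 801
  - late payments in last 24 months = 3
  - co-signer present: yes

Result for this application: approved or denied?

Atomic conditions:
  loan-to-value ratio ≤ 49.2%: 78.1 ≤ 49.2 is false
  cash reserves < 18 months: 33 < 18 is false
  months employed ≥ 125 months: 67 ≥ 125 is false
  bankruptcies on record ≤ 3: 1 ≤ 3 is true
  NOT self-employed: yes → false
  citizen or permanent resident: no → false
  credit score ≤ 719: 801 ≤ 719 is false
  debt-to-income ratio ≥ 47.3%: 3.4 ≥ 47.3 is false
  co-signer present: yes → true
  property type ∈ {primary, secondary}: secondary is in the set → true
  requested loan amount ≥ 564348 USD: 516466 ≥ 564348 is false
  annual income > 127975 USD: 218970 > 127975 is true
  late payments in last 24 months < 10: 3 < 10 is true
  NOT co-signer present: yes → false
Combine:
[1.1.2.1] false AND false = false
[1.1.2] NOT false = true
[1.1] false → true (antecedent false ⇒ implication holds) = true
[1.2.1] true OR false = true
[1.2.2] false OR false = false
[1.2] true AND false = false
[1] true AND false = false
[2.1.1.2] true AND true = true
[2.1.1] false OR true = true
[2.1] NOT true = false
[2.2.1.3] true → false = false
[2.2.1] false OR true OR false = true
[2.2] NOT true = false
[2] false OR false = false
[root] false OR false = false
Overall: false → denied

Denied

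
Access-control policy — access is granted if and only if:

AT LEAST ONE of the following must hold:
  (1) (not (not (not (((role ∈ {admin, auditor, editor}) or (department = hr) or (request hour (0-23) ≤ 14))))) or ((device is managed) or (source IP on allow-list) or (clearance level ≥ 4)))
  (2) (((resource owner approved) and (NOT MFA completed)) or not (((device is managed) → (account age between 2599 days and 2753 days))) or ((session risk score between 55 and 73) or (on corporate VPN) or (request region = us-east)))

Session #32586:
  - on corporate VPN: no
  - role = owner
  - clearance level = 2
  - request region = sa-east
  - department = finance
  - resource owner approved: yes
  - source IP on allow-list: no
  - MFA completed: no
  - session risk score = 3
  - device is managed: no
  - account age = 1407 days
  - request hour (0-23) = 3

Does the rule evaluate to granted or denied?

Atomic conditions:
  role ∈ {admin, auditor, editor}: owner is not in the set → false
  department = hr: finance == hr is false
  request hour (0-23) ≤ 14: 3 ≤ 14 is true
  device is managed: no → false
  source IP on allow-list: no → false
  clearance level ≥ 4: 2 ≥ 4 is false
  resource owner approved: yes → true
  NOT MFA completed: no → true
  account age between 2599 days and 2753 days: 1407 in [2599, 2753] is false
  session risk score between 55 and 73: 3 in [55, 73] is false
  on corporate VPN: no → false
  request region = us-east: sa-east == us-east is false
Combine:
[1.1.1.1.1] false OR false OR true = true
[1.1.1.1] NOT true = false
[1.1.1] NOT false = true
[1.1] NOT true = false
[1.2] false OR false OR false = false
[1] false OR false = false
[2.1] true AND true = true
[2.2.1] false → false (antecedent false ⇒ implication holds) = true
[2.2] NOT true = false
[2.3] false OR false OR false = false
[2] true OR false OR false = true
[root] false OR true = true
Overall: true → granted

Granted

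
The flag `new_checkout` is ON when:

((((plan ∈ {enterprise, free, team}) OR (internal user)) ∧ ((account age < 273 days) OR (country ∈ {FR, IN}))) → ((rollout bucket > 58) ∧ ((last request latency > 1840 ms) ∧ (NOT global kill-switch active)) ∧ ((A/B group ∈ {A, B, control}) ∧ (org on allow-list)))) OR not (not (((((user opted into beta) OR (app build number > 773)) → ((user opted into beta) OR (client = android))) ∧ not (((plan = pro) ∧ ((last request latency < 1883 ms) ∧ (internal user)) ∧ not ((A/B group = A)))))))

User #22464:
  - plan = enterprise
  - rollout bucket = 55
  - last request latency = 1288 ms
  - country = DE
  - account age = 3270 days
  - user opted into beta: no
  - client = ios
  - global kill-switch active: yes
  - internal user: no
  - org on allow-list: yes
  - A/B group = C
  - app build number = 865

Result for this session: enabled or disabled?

Enabled

Atomic conditions:
  plan ∈ {enterprise, free, team}: enterprise is in the set → true
  internal user: no → false
  account age < 273 days: 3270 < 273 is false
  country ∈ {FR, IN}: DE is not in the set → false
  rollout bucket > 58: 55 > 58 is false
  last request latency > 1840 ms: 1288 > 1840 is false
  NOT global kill-switch active: yes → false
  A/B group ∈ {A, B, control}: C is not in the set → false
  org on allow-list: yes → true
  user opted into beta: no → false
  app build number > 773: 865 > 773 is true
  client = android: ios == android is false
  plan = pro: enterprise == pro is false
  last request latency < 1883 ms: 1288 < 1883 is true
  A/B group = A: C == A is false
Combine:
[1.1.1] true OR false = true
[1.1.2] false OR false = false
[1.1] true AND false = false
[1.2.2] false AND false = false
[1.2.3] false AND true = false
[1.2] false AND false AND false = false
[1] false → false (antecedent false ⇒ implication holds) = true
[2.1.1.1.1] false OR true = true
[2.1.1.1.2] false OR false = false
[2.1.1.1] true → false = false
[2.1.1.2.1.2] true AND false = false
[2.1.1.2.1.3] NOT false = true
[2.1.1.2.1] false AND false AND true = false
[2.1.1.2] NOT false = true
[2.1.1] false AND true = false
[2.1] NOT false = true
[2] NOT true = false
[root] true OR false = true
Overall: true → enabled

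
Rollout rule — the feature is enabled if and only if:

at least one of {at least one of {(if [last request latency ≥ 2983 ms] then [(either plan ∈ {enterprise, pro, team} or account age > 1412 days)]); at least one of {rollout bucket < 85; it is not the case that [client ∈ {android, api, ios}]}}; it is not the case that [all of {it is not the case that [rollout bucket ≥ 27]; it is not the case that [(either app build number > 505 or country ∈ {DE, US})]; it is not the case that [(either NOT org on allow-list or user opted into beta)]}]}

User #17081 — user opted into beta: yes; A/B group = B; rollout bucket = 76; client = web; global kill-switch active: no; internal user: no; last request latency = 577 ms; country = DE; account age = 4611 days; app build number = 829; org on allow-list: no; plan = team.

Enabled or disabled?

Enabled

Atomic conditions:
  last request latency ≥ 2983 ms: 577 ≥ 2983 is false
  plan ∈ {enterprise, pro, team}: team is in the set → true
  account age > 1412 days: 4611 > 1412 is true
  rollout bucket < 85: 76 < 85 is true
  client ∈ {android, api, ios}: web is not in the set → false
  rollout bucket ≥ 27: 76 ≥ 27 is true
  app build number > 505: 829 > 505 is true
  country ∈ {DE, US}: DE is in the set → true
  NOT org on allow-list: no → true
  user opted into beta: yes → true
Combine:
[1.1.2] true OR true = true
[1.1] false → true (antecedent false ⇒ implication holds) = true
[1.2.2] NOT false = true
[1.2] true OR true = true
[1] true OR true = true
[2.1.1] NOT true = false
[2.1.2.1] true OR true = true
[2.1.2] NOT true = false
[2.1.3.1] true OR true = true
[2.1.3] NOT true = false
[2.1] false AND false AND false = false
[2] NOT false = true
[root] true OR true = true
Overall: true → enabled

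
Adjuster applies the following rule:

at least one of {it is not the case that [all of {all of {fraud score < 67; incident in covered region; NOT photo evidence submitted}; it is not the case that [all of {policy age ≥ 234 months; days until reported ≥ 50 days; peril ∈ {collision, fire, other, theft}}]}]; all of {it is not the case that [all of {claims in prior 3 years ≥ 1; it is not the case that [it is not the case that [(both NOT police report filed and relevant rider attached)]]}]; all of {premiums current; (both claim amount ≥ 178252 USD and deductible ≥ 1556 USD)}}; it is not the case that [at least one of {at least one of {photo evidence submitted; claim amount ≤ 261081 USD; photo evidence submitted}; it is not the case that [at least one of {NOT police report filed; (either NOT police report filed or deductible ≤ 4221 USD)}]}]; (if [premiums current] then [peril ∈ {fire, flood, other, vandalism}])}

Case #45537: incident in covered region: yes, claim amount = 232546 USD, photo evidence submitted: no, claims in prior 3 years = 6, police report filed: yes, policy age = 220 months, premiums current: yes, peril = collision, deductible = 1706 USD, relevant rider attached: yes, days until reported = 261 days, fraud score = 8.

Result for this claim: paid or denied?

Atomic conditions:
  fraud score < 67: 8 < 67 is true
  incident in covered region: yes → true
  NOT photo evidence submitted: no → true
  policy age ≥ 234 months: 220 ≥ 234 is false
  days until reported ≥ 50 days: 261 ≥ 50 is true
  peril ∈ {collision, fire, other, theft}: collision is in the set → true
  claims in prior 3 years ≥ 1: 6 ≥ 1 is true
  NOT police report filed: yes → false
  relevant rider attached: yes → true
  premiums current: yes → true
  claim amount ≥ 178252 USD: 232546 ≥ 178252 is true
  deductible ≥ 1556 USD: 1706 ≥ 1556 is true
  photo evidence submitted: no → false
  claim amount ≤ 261081 USD: 232546 ≤ 261081 is true
  deductible ≤ 4221 USD: 1706 ≤ 4221 is true
  peril ∈ {fire, flood, other, vandalism}: collision is not in the set → false
Combine:
[1.1.1] true AND true AND true = true
[1.1.2.1] false AND true AND true = false
[1.1.2] NOT false = true
[1.1] true AND true = true
[1] NOT true = false
[2.1.1.2.1.1] false AND true = false
[2.1.1.2.1] NOT false = true
[2.1.1.2] NOT true = false
[2.1.1] true AND false = false
[2.1] NOT false = true
[2.2.2] true AND true = true
[2.2] true AND true = true
[2] true AND true = true
[3.1.1] false OR true OR false = true
[3.1.2.1.2] false OR true = true
[3.1.2.1] false OR true = true
[3.1.2] NOT true = false
[3.1] true OR false = true
[3] NOT true = false
[4] true → false = false
[root] false OR true OR false OR false = true
Overall: true → paid

Paid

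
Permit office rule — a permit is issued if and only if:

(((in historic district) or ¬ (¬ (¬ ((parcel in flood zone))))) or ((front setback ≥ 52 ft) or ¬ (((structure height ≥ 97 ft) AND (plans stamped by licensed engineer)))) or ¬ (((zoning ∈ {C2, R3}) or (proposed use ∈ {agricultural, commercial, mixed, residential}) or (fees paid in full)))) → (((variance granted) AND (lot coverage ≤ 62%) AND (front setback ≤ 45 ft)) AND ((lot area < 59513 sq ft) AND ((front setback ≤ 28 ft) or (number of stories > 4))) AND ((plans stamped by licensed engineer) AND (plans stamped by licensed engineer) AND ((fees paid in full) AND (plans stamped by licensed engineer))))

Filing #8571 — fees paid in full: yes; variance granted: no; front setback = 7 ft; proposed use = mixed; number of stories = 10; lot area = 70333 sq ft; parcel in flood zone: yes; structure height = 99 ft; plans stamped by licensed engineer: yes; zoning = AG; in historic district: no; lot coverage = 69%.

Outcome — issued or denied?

Atomic conditions:
  in historic district: no → false
  parcel in flood zone: yes → true
  front setback ≥ 52 ft: 7 ≥ 52 is false
  structure height ≥ 97 ft: 99 ≥ 97 is true
  plans stamped by licensed engineer: yes → true
  zoning ∈ {C2, R3}: AG is not in the set → false
  proposed use ∈ {agricultural, commercial, mixed, residential}: mixed is in the set → true
  fees paid in full: yes → true
  variance granted: no → false
  lot coverage ≤ 62%: 69 ≤ 62 is false
  front setback ≤ 45 ft: 7 ≤ 45 is true
  lot area < 59513 sq ft: 70333 < 59513 is false
  front setback ≤ 28 ft: 7 ≤ 28 is true
  number of stories > 4: 10 > 4 is true
Combine:
[1.1.2.1.1] NOT true = false
[1.1.2.1] NOT false = true
[1.1.2] NOT true = false
[1.1] false OR false = false
[1.2.2.1] true AND true = true
[1.2.2] NOT true = false
[1.2] false OR false = false
[1.3.1] false OR true OR true = true
[1.3] NOT true = false
[1] false OR false OR false = false
[2.1] false AND false AND true = false
[2.2.2] true OR true = true
[2.2] false AND true = false
[2.3.3] true AND true = true
[2.3] true AND true AND true = true
[2] false AND false AND true = false
[root] false → false (antecedent false ⇒ implication holds) = true
Overall: true → issued

Issued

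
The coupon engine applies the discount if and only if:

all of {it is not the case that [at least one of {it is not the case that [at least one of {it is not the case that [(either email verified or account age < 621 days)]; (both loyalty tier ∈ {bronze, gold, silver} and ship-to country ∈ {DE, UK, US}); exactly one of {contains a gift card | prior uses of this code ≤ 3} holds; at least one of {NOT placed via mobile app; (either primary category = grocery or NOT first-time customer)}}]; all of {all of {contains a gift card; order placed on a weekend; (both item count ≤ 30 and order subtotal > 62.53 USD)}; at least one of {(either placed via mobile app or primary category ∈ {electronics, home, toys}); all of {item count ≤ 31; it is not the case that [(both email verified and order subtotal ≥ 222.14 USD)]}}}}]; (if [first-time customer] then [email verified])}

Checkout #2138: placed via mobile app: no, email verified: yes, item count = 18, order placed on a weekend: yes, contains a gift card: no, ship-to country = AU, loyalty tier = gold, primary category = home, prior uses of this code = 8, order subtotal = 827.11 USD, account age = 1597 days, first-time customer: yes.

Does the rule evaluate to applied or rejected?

Atomic conditions:
  email verified: yes → true
  account age < 621 days: 1597 < 621 is false
  loyalty tier ∈ {bronze, gold, silver}: gold is in the set → true
  ship-to country ∈ {DE, UK, US}: AU is not in the set → false
  contains a gift card: no → false
  prior uses of this code ≤ 3: 8 ≤ 3 is false
  NOT placed via mobile app: no → true
  primary category = grocery: home == grocery is false
  NOT first-time customer: yes → false
  order placed on a weekend: yes → true
  item count ≤ 30: 18 ≤ 30 is true
  order subtotal > 62.53 USD: 827.11 > 62.53 is true
  placed via mobile app: no → false
  primary category ∈ {electronics, home, toys}: home is in the set → true
  item count ≤ 31: 18 ≤ 31 is true
  order subtotal ≥ 222.14 USD: 827.11 ≥ 222.14 is true
  first-time customer: yes → true
Combine:
[1.1.1.1.1.1] true OR false = true
[1.1.1.1.1] NOT true = false
[1.1.1.1.2] true AND false = false
[1.1.1.1.3] exactly-one(false, false) = false
[1.1.1.1.4.2] false OR false = false
[1.1.1.1.4] true OR false = true
[1.1.1.1] false OR false OR false OR true = true
[1.1.1] NOT true = false
[1.1.2.1.3] true AND true = true
[1.1.2.1] false AND true AND true = false
[1.1.2.2.1] false OR true = true
[1.1.2.2.2.2.1] true AND true = true
[1.1.2.2.2.2] NOT true = false
[1.1.2.2.2] true AND false = false
[1.1.2.2] true OR false = true
[1.1.2] false AND true = false
[1.1] false OR false = false
[1] NOT false = true
[2] true → true = true
[root] true AND true = true
Overall: true → applied

Applied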